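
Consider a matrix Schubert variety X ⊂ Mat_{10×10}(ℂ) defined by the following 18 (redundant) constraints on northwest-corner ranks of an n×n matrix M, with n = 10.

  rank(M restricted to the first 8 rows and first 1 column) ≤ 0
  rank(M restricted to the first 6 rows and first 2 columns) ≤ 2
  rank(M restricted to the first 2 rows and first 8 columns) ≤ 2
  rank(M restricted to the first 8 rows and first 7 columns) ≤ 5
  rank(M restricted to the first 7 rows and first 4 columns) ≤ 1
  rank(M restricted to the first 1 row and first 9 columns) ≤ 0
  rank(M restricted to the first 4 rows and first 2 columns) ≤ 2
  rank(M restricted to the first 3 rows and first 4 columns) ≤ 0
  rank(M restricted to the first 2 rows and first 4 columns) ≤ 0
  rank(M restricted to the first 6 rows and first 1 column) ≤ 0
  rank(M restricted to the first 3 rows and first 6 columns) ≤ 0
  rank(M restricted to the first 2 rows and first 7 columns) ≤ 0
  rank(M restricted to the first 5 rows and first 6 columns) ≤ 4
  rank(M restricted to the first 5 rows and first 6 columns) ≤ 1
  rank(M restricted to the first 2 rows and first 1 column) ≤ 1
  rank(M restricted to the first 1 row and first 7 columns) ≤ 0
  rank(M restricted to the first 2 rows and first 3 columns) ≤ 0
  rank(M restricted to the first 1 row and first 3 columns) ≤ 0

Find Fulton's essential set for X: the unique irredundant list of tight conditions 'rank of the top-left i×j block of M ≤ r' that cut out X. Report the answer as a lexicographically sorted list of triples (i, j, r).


Reconstructing r_w from the 18 given conditions:

  row 1: 0  0  0  0  0  0  0  0  0  1
  row 2: 0  0  0  0  0  0  0  1  1  2
  row 3: 0  0  0  0  0  0  1  2  2  3
  row 4: 0  1  1  1  1  1  2  3  3  4
  row 5: 0  1  1  1  1  1  2  3  4  5
  row 6: 0  1  1  1  2  2  3  4  5  6
  row 7: 0  1  1  1  2  3  4  5  6  7
  row 8: 0  1  2  2  3  4  5  6  7  8
  row 9: 1  2  3  3  4  5  6  7  8  9
  row 10: 1  2  3  4  5  6  7  8  9  10

hence w(1..10) = (10, 8, 7, 2, 9, 5, 6, 3, 1, 4).

D(w) has 35 cells with 6 SE-corners; essential set:

[(1, 9, 0), (2, 7, 0), (3, 6, 0), (5, 6, 1), (7, 4, 1), (8, 1, 0)]


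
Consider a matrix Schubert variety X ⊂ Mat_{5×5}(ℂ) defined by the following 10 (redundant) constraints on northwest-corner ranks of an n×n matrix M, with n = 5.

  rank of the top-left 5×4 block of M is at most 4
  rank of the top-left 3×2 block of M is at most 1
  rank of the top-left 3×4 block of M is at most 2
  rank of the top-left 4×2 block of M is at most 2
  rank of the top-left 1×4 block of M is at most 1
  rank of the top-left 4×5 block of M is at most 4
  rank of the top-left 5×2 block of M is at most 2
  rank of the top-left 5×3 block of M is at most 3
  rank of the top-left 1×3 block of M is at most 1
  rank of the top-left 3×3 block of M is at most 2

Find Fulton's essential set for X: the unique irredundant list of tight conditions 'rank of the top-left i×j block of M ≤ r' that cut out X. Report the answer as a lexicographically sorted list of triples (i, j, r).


Rank table r_w(5×5) implied by the 10 constraints:

  1 | 1 | 1 | 1 | 1
  1 | 1 | 2 | 2 | 2
  1 | 1 | 2 | 2 | 3
  1 | 2 | 3 | 3 | 4
  1 | 2 | 3 | 4 | 5

second differences of R give the permutation w = (1, 3, 5, 2, 4).

D(w) has 3 cells with 2 SE-corners; essential set:

[(3, 2, 1), (3, 4, 2)]


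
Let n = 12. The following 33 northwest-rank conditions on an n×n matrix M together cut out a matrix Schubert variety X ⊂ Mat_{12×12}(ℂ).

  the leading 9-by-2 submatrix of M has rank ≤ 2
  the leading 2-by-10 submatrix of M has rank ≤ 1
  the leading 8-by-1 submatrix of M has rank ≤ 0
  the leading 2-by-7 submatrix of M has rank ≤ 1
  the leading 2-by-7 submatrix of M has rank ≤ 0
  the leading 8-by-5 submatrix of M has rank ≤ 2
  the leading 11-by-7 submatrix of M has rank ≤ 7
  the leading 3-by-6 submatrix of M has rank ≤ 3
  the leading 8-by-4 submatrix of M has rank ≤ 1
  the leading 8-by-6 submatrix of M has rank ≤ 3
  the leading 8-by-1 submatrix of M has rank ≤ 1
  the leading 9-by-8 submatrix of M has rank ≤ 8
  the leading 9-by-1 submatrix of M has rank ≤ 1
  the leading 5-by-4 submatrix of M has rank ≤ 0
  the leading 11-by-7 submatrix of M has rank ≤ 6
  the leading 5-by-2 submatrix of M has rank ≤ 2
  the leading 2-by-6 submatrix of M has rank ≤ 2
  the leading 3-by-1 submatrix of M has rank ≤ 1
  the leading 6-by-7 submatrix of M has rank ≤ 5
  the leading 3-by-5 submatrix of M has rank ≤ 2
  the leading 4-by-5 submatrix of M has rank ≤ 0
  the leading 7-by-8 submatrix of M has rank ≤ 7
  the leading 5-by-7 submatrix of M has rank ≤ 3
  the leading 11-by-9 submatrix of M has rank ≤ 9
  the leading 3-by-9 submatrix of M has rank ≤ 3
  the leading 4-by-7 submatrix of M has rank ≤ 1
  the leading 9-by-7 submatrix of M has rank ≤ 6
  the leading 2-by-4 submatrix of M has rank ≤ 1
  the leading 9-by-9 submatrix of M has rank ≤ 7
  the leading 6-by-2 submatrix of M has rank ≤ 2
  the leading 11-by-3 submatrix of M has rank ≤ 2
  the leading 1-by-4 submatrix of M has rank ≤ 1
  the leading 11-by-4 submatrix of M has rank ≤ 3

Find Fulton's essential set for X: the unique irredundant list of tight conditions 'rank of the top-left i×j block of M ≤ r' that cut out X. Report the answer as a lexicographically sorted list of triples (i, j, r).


Rank table r_w(12×12) implied by the 33 constraints:

  0 | 0 | 0 | 0 | 0 | 0 | 0 | 1 | 1 | 1 | 1 | 1
  0 | 0 | 0 | 0 | 0 | 0 | 0 | 1 | 1 | 1 | 2 | 2
  0 | 0 | 0 | 0 | 0 | 1 | 1 | 2 | 2 | 2 | 3 | 3
  0 | 0 | 0 | 0 | 0 | 1 | 1 | 2 | 3 | 3 | 4 | 4
  0 | 0 | 0 | 0 | 1 | 2 | 2 | 3 | 4 | 4 | 5 | 5
  0 | 1 | 1 | 1 | 2 | 3 | 3 | 4 | 5 | 5 | 6 | 6
  0 | 1 | 1 | 1 | 2 | 3 | 4 | 5 | 6 | 6 | 7 | 7
  0 | 1 | 1 | 1 | 2 | 3 | 4 | 5 | 6 | 7 | 8 | 8
  1 | 2 | 2 | 2 | 3 | 4 | 5 | 6 | 7 | 8 | 9 | 9
  1 | 2 | 2 | 3 | 4 | 5 | 6 | 7 | 8 | 9 | 10 | 10
  1 | 2 | 2 | 3 | 4 | 5 | 6 | 7 | 8 | 9 | 10 | 11
  1 | 2 | 3 | 4 | 5 | 6 | 7 | 8 | 9 | 10 | 11 | 12

second differences of R give the permutation w = (8, 11, 6, 9, 5, 2, 7, 10, 1, 4, 12, 3).

|D(w)|=40, |Ess(w)|=8:

[(2, 7, 0), (2, 10, 1), (4, 5, 0), (4, 7, 1), (5, 4, 0), (8, 1, 0), (8, 4, 1), (11, 3, 2)]


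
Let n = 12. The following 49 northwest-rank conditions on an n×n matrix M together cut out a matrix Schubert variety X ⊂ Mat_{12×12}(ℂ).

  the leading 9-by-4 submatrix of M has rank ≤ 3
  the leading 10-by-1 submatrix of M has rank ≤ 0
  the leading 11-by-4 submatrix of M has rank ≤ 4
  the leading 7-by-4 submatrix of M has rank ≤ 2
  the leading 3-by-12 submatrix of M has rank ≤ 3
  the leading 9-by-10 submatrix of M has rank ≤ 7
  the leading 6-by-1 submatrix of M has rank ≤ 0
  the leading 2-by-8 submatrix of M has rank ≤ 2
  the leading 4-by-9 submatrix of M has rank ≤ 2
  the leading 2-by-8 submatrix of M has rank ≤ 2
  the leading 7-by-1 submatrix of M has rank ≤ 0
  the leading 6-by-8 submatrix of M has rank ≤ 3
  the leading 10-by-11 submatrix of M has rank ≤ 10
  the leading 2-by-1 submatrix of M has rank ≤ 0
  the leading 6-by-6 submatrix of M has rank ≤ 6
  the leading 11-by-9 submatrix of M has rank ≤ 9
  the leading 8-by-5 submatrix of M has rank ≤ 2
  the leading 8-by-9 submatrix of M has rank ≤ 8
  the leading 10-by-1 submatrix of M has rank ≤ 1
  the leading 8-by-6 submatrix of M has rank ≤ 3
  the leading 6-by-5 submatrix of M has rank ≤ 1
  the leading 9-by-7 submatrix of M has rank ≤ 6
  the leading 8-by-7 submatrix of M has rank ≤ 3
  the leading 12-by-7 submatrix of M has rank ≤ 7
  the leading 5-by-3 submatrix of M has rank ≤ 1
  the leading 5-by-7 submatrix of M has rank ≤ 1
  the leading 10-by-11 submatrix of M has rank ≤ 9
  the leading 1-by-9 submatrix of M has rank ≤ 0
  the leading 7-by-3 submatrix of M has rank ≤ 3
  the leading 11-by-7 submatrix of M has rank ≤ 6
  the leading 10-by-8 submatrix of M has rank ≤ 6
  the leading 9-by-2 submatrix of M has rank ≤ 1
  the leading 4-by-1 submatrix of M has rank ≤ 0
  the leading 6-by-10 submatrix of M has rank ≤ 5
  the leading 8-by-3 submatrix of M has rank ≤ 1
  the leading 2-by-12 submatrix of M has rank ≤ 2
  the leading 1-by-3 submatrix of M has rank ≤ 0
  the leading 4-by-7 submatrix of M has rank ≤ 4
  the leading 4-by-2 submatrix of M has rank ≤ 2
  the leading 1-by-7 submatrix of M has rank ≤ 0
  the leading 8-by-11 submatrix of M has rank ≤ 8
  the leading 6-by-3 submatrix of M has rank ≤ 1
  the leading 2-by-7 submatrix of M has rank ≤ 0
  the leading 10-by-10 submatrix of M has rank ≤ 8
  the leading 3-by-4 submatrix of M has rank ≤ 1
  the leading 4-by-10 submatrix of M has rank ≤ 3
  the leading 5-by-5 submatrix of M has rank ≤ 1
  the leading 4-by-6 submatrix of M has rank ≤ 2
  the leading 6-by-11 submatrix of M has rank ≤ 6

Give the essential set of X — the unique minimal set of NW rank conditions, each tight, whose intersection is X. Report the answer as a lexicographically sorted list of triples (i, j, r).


Computing R[i][j] = min implied NW-rank bound (n=12, 49 conditions):

  i=1: 0, 0, 0, 0, 0, 0, 0, 0, 0, 1, 1, 1
  i=2: 0, 0, 0, 0, 0, 0, 0, 1, 1, 2, 2, 2
  i=3: 0, 1, 1, 1, 1, 1, 1, 2, 2, 3, 3, 3
  i=4: 0, 1, 1, 1, 1, 1, 1, 2, 2, 3, 4, 4
  i=5: 0, 1, 1, 1, 1, 1, 1, 2, 3, 4, 5, 5
  i=6: 0, 1, 1, 1, 1, 2, 2, 3, 4, 5, 6, 6
  i=7: 0, 1, 1, 2, 2, 3, 3, 4, 5, 6, 7, 7
  i=8: 0, 1, 1, 2, 2, 3, 3, 4, 5, 6, 7, 8
  i=9: 0, 1, 2, 3, 3, 4, 4, 5, 6, 7, 8, 9
  i=10: 0, 1, 2, 3, 4, 5, 5, 6, 7, 8, 9, 10
  i=11: 1, 2, 3, 4, 5, 6, 6, 7, 8, 9, 10, 11
  i=12: 1, 2, 3, 4, 5, 6, 7, 8, 9, 10, 11, 12

so w = (10, 8, 2, 11, 9, 6, 4, 12, 3, 5, 1, 7).

Rothe diagram D(w) (42 cells), 9 SE-corners (essential conditions):

[(1, 9, 0), (2, 7, 0), (4, 9, 2), (5, 7, 1), (6, 5, 1), (8, 3, 1), (8, 5, 2), (8, 7, 3), (10, 1, 0)]


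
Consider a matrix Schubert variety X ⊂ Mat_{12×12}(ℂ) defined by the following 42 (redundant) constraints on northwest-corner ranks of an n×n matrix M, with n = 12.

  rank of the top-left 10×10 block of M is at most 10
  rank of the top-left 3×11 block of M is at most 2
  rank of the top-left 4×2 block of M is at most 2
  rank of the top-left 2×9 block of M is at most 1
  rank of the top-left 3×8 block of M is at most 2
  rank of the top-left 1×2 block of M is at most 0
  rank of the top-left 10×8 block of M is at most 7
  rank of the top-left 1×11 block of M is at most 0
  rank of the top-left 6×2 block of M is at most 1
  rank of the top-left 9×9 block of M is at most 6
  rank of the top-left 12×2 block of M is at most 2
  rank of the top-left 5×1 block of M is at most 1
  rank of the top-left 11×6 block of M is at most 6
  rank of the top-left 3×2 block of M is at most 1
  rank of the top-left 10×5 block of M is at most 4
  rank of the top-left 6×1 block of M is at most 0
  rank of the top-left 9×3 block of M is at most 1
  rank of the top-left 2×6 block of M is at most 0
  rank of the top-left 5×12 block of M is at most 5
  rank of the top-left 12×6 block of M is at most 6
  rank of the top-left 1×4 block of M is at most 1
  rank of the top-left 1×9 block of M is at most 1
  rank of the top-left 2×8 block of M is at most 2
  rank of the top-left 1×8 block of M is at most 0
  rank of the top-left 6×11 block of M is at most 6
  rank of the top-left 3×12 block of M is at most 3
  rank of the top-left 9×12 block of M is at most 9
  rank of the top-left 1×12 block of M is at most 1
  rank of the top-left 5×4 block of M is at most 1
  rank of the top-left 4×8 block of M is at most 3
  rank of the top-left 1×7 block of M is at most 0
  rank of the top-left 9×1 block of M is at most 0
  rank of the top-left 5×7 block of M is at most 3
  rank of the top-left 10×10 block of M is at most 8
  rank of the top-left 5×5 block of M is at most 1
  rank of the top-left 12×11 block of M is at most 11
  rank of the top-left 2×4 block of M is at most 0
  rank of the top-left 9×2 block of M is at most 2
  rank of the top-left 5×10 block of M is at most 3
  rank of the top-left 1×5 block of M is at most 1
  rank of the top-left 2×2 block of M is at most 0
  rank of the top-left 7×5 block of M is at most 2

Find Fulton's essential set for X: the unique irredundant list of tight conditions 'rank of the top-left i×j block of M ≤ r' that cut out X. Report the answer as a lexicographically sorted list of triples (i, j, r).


Computing R[i][j] = min implied NW-rank bound (n=12, 42 conditions):

  row 1: 0, 0, 0, 0, 0, 0, 0, 0, 0, 0, 0, 1
  row 2: 0, 0, 0, 0, 0, 0, 1, 1, 1, 1, 1, 2
  row 3: 0, 1, 1, 1, 1, 1, 2, 2, 2, 2, 2, 3
  row 4: 0, 1, 1, 1, 1, 2, 3, 3, 3, 3, 3, 4
  row 5: 0, 1, 1, 1, 1, 2, 3, 3, 3, 3, 4, 5
  row 6: 0, 1, 1, 2, 2, 3, 4, 4, 4, 4, 5, 6
  row 7: 0, 1, 1, 2, 2, 3, 4, 5, 5, 5, 6, 7
  row 8: 0, 1, 1, 2, 3, 4, 5, 6, 6, 6, 7, 8
  row 9: 0, 1, 1, 2, 3, 4, 5, 6, 6, 7, 8, 9
  row 10: 1, 2, 2, 3, 4, 5, 6, 7, 7, 8, 9, 10
  row 11: 1, 2, 3, 4, 5, 6, 7, 8, 8, 9, 10, 11
  row 12: 1, 2, 3, 4, 5, 6, 7, 8, 9, 10, 11, 12

reading off 1-entries of Δ²R: w = (12, 7, 2, 6, 11, 4, 8, 5, 10, 1, 3, 9).

|D(w)|=39, |Ess(w)|=8:

[(1, 11, 0), (2, 6, 0), (5, 5, 1), (5, 10, 3), (7, 5, 2), (9, 1, 0), (9, 3, 1), (9, 9, 6)]


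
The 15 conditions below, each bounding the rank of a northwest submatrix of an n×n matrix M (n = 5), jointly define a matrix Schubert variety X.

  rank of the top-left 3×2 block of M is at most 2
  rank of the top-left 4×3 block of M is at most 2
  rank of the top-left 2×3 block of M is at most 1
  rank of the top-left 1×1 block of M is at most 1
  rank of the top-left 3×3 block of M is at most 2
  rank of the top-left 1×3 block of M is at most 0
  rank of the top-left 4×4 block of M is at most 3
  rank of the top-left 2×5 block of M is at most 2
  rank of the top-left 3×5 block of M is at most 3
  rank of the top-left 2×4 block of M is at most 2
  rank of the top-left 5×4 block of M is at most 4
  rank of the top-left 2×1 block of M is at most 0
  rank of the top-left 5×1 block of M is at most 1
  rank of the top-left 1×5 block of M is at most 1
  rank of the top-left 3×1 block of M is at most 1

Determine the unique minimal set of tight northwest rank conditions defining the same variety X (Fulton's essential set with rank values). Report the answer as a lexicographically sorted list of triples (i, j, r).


Rank table r_w(5×5) implied by the 15 constraints:

  0 0 0 1 1
  0 1 1 2 2
  1 2 2 3 3
  1 2 2 3 4
  1 2 3 4 5

hence w(1..5) = (4, 2, 1, 5, 3).

|D(w)|=5, |Ess(w)|=3:

[(1, 3, 0), (2, 1, 0), (4, 3, 2)]


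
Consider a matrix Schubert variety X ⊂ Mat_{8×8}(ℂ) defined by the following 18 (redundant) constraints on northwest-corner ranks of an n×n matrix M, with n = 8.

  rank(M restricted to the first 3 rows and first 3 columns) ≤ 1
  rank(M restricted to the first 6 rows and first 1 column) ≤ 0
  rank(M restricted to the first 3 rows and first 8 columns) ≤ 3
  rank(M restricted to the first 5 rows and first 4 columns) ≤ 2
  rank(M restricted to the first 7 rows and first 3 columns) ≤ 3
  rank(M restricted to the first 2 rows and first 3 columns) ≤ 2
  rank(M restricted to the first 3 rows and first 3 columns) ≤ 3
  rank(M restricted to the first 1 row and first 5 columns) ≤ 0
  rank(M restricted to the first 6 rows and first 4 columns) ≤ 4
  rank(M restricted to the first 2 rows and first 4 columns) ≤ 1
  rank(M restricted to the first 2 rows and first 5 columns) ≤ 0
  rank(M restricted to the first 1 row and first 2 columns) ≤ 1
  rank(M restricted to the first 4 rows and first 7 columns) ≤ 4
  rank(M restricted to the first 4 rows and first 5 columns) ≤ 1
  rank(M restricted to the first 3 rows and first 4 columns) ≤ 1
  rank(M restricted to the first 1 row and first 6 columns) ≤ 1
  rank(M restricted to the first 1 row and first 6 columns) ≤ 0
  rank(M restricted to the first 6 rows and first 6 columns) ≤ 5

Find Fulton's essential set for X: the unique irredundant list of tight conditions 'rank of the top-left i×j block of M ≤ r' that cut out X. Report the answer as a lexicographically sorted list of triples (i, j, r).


Reconstructing r_w from the 18 given conditions:

  i=1: 0, 0, 0, 0, 0, 0, 1, 1
  i=2: 0, 0, 0, 0, 0, 1, 2, 2
  i=3: 0, 1, 1, 1, 1, 2, 3, 3
  i=4: 0, 1, 1, 1, 1, 2, 3, 4
  i=5: 0, 1, 2, 2, 2, 3, 4, 5
  i=6: 0, 1, 2, 3, 3, 4, 5, 6
  i=7: 1, 2, 3, 4, 4, 5, 6, 7
  i=8: 1, 2, 3, 4, 5, 6, 7, 8

hence w(1..8) = (7, 6, 2, 8, 3, 4, 1, 5).

Rothe diagram D(w) (18 cells), 4 SE-corners (essential conditions):

[(1, 6, 0), (2, 5, 0), (4, 5, 1), (6, 1, 0)]


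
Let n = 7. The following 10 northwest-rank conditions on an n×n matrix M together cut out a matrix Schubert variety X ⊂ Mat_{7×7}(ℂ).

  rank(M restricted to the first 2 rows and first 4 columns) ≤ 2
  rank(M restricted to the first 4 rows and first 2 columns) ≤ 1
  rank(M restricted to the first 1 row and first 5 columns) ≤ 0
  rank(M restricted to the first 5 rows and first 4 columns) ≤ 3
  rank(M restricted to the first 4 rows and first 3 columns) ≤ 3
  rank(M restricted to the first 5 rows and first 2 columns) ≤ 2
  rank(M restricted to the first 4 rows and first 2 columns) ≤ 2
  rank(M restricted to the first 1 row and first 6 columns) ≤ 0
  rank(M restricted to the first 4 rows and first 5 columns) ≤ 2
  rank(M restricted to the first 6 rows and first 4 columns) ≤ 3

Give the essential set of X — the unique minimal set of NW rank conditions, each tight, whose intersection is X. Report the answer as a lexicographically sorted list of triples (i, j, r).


Reconstructing r_w from the 10 given conditions:

  R[1]: 0 0 0 0 0 0 1
  R[2]: 1 1 1 1 1 1 2
  R[3]: 1 1 2 2 2 2 3
  R[4]: 1 1 2 2 2 3 4
  R[5]: 1 2 3 3 3 4 5
  R[6]: 1 2 3 3 4 5 6
  R[7]: 1 2 3 4 5 6 7

so w = (7, 1, 3, 6, 2, 5, 4).

D(w) has 11 cells with 4 SE-corners; essential set:

[(1, 6, 0), (4, 2, 1), (4, 5, 2), (6, 4, 3)]


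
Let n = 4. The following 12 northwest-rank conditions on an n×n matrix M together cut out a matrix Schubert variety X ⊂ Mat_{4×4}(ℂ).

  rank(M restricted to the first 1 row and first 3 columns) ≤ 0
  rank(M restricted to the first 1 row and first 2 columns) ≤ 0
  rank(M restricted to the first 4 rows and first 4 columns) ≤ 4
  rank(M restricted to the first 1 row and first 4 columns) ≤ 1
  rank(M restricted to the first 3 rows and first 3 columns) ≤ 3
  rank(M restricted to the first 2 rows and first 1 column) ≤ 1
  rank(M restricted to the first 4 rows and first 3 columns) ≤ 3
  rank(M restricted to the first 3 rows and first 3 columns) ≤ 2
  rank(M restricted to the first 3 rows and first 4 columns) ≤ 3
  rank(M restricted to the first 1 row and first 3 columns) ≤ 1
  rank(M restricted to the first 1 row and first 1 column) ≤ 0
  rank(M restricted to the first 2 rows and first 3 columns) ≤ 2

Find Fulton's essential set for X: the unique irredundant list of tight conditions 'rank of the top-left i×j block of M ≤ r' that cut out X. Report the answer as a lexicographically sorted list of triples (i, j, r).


The tightest implied rank at each (i,j), from the 12 conditions:

  row 1: 0  0  0  1
  row 2: 1  1  1  2
  row 3: 1  2  2  3
  row 4: 1  2  3  4

second differences of R give the permutation w = (4, 1, 2, 3).

Fulton essential set (1 of the 3 Rothe cells):

[(1, 3, 0)]


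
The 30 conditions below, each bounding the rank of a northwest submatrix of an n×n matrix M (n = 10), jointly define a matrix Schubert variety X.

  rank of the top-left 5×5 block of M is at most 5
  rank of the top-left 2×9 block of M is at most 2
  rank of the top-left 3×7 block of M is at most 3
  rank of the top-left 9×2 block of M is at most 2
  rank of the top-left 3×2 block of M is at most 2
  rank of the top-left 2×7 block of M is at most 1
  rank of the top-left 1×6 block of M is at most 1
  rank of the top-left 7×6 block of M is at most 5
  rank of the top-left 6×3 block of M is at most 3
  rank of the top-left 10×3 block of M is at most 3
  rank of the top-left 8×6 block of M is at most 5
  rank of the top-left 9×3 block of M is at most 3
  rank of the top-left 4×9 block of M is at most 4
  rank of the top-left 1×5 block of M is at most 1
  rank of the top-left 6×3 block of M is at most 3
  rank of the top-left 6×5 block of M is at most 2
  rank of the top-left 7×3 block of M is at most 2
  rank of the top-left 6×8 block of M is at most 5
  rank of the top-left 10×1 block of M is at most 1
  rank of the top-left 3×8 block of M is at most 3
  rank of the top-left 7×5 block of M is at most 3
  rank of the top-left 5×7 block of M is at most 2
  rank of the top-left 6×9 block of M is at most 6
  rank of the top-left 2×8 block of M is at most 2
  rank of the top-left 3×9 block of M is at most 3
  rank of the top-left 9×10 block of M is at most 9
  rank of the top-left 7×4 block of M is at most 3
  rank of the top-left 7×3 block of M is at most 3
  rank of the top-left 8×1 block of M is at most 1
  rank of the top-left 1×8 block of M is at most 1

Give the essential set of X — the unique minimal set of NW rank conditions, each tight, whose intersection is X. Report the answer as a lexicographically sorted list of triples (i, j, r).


The tightest implied rank at each (i,j), from the 30 conditions:

  1 1 1 1 1 1 1 1 1 1
  1 1 1 1 1 1 1 2 2 2
  1 2 2 2 2 2 2 3 3 3
  1 2 2 2 2 2 2 3 4 4
  1 2 2 2 2 2 2 3 4 5
  1 2 2 2 2 3 3 4 5 6
  1 2 2 3 3 4 4 5 6 7
  1 2 3 4 4 5 5 6 7 8
  1 2 3 4 5 6 6 7 8 9
  1 2 3 4 5 6 7 8 9 10

second differences of R give the permutation w = (1, 8, 2, 9, 10, 6, 4, 3, 5, 7).

D(w) has 20 cells with 4 SE-corners; essential set:

[(2, 7, 1), (5, 7, 2), (6, 5, 2), (7, 3, 2)]


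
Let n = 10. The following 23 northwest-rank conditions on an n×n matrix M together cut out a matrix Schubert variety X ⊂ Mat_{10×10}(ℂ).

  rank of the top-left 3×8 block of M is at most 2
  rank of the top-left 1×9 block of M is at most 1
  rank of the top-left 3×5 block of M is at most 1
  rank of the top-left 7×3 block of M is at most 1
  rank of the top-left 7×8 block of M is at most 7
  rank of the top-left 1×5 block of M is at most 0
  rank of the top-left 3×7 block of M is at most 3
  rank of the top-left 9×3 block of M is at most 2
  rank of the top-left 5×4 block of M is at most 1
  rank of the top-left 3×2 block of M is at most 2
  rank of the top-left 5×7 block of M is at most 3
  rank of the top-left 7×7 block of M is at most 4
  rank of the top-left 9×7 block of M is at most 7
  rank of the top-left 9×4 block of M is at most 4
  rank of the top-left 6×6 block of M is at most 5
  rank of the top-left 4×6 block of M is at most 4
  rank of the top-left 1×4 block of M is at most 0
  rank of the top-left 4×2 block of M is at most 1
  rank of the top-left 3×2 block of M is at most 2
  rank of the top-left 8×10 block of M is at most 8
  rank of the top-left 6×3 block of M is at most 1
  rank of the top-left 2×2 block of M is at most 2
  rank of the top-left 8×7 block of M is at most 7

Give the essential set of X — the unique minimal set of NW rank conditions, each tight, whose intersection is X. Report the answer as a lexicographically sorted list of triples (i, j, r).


Reconstructing r_w from the 23 given conditions:

  R[1]: 0, 0, 0, 0, 0, 1, 1, 1, 1, 1
  R[2]: 1, 1, 1, 1, 1, 2, 2, 2, 2, 2
  R[3]: 1, 1, 1, 1, 1, 2, 2, 2, 3, 3
  R[4]: 1, 1, 1, 1, 2, 3, 3, 3, 4, 4
  R[5]: 1, 1, 1, 1, 2, 3, 3, 4, 5, 5
  R[6]: 1, 1, 1, 2, 3, 4, 4, 5, 6, 6
  R[7]: 1, 1, 1, 2, 3, 4, 4, 5, 6, 7
  R[8]: 1, 2, 2, 3, 4, 5, 5, 6, 7, 8
  R[9]: 1, 2, 2, 3, 4, 5, 6, 7, 8, 9
  R[10]: 1, 2, 3, 4, 5, 6, 7, 8, 9, 10

so w = (6, 1, 9, 5, 8, 4, 10, 2, 7, 3).

D(w) has 24 cells with 8 SE-corners; essential set:

[(1, 5, 0), (3, 5, 1), (3, 8, 2), (5, 4, 1), (5, 7, 3), (7, 3, 1), (7, 7, 4), (9, 3, 2)]


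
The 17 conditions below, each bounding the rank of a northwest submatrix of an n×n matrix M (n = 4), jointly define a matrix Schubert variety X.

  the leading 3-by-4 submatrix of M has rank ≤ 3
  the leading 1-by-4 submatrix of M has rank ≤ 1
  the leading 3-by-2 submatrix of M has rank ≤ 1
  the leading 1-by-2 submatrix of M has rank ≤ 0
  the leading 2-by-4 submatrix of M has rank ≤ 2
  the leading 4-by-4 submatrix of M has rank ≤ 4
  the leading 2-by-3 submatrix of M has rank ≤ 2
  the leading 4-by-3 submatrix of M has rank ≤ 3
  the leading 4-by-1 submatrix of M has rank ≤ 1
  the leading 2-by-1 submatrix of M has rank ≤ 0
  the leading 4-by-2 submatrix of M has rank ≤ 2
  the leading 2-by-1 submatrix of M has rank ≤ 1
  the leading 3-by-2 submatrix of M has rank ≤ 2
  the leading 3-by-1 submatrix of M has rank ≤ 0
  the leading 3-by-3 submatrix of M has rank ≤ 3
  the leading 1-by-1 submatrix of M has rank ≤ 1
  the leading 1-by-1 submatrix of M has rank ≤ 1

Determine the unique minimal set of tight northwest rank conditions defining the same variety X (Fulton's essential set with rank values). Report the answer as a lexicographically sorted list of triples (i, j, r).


Rank table r_w(4×4) implied by the 17 constraints:

  row 1: 0  0  1  1
  row 2: 0  1  2  2
  row 3: 0  1  2  3
  row 4: 1  2  3  4

second differences of R give the permutation w = (3, 2, 4, 1).

ℓ(w)=4; the 2 essential cells (i,j,r):

[(1, 2, 0), (3, 1, 0)]


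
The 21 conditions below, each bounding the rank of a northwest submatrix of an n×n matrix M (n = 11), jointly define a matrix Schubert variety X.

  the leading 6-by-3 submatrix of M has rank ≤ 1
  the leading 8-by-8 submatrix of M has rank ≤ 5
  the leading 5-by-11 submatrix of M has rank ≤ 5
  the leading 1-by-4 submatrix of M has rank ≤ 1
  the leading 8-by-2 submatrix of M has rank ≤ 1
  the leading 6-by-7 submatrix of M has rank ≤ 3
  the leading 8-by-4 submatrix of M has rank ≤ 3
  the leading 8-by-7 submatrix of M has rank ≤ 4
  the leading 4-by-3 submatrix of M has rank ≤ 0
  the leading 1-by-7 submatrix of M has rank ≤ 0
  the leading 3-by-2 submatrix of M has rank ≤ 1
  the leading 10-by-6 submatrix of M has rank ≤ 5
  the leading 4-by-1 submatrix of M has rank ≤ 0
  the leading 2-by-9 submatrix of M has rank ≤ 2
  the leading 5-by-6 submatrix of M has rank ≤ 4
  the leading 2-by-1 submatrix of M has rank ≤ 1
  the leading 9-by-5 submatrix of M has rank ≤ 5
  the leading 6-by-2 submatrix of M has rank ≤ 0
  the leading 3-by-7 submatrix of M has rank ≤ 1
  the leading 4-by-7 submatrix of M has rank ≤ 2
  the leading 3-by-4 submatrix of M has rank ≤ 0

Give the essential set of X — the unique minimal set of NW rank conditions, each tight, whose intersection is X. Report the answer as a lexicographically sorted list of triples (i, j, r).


Recovering R(i,j) via the rank-extension bound from the 21 conditions:

  row 1: 0 | 0 | 0 | 0 | 0 | 0 | 0 | 1 | 1 | 1 | 1
  row 2: 0 | 0 | 0 | 0 | 1 | 1 | 1 | 2 | 2 | 2 | 2
  row 3: 0 | 0 | 0 | 0 | 1 | 1 | 1 | 2 | 3 | 3 | 3
  row 4: 0 | 0 | 0 | 1 | 2 | 2 | 2 | 3 | 4 | 4 | 4
  row 5: 0 | 0 | 1 | 2 | 3 | 3 | 3 | 4 | 5 | 5 | 5
  row 6: 0 | 0 | 1 | 2 | 3 | 3 | 3 | 4 | 5 | 6 | 6
  row 7: 1 | 1 | 2 | 3 | 4 | 4 | 4 | 5 | 6 | 7 | 7
  row 8: 1 | 1 | 2 | 3 | 4 | 4 | 4 | 5 | 6 | 7 | 8
  row 9: 1 | 2 | 3 | 4 | 5 | 5 | 5 | 6 | 7 | 8 | 9
  row 10: 1 | 2 | 3 | 4 | 5 | 5 | 6 | 7 | 8 | 9 | 10
  row 11: 1 | 2 | 3 | 4 | 5 | 6 | 7 | 8 | 9 | 10 | 11

the unique w with this rank table is (8, 5, 9, 4, 3, 10, 1, 11, 2, 7, 6).

Rothe diagram D(w) (30 cells), 9 SE-corners (essential conditions):

[(1, 7, 0), (3, 4, 0), (3, 7, 1), (4, 3, 0), (6, 2, 0), (6, 7, 3), (8, 2, 1), (8, 7, 4), (10, 6, 5)]


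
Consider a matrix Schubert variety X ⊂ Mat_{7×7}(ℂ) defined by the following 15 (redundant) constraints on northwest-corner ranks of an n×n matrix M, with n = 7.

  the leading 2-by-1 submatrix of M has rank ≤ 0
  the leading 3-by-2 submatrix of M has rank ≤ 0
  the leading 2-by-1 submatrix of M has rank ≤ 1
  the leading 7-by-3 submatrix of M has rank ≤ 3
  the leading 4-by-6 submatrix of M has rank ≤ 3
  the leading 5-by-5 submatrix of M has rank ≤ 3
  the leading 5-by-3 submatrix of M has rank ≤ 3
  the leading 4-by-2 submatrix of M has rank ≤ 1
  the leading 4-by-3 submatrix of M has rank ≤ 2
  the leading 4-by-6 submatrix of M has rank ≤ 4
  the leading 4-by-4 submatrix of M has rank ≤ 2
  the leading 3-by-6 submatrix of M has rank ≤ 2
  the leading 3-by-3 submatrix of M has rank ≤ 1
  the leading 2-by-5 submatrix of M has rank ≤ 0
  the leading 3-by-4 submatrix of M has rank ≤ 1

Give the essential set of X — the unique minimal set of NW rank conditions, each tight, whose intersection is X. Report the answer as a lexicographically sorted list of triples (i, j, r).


Recovering R(i,j) via the rank-extension bound from the 15 conditions:

  R[1]: 0 | 0 | 0 | 0 | 0 | 1 | 1
  R[2]: 0 | 0 | 0 | 0 | 0 | 1 | 2
  R[3]: 0 | 0 | 1 | 1 | 1 | 2 | 3
  R[4]: 1 | 1 | 2 | 2 | 2 | 3 | 4
  R[5]: 1 | 2 | 3 | 3 | 3 | 4 | 5
  R[6]: 1 | 2 | 3 | 4 | 4 | 5 | 6
  R[7]: 1 | 2 | 3 | 4 | 5 | 6 | 7

so w = (6, 7, 3, 1, 2, 4, 5).

Rothe diagram D(w) (12 cells), 2 SE-corners (essential conditions):

[(2, 5, 0), (3, 2, 0)]


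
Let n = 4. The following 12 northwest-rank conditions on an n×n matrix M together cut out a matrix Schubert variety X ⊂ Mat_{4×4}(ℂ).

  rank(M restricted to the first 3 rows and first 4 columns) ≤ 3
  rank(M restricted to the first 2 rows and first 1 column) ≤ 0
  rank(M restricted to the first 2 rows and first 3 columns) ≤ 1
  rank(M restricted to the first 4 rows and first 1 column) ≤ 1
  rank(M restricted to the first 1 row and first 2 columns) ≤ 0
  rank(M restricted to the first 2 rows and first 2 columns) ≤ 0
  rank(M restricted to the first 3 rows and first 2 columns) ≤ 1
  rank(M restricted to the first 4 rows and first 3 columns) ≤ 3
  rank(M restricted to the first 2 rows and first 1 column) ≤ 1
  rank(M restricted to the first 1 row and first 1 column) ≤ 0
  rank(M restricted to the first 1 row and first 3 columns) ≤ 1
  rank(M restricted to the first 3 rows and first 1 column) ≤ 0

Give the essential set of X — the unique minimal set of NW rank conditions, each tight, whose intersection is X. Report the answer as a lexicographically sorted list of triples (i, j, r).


Computing R[i][j] = min implied NW-rank bound (n=4, 12 conditions):

  row 1: 0 | 0 | 1 | 1
  row 2: 0 | 0 | 1 | 2
  row 3: 0 | 1 | 2 | 3
  row 4: 1 | 2 | 3 | 4

the unique w with this rank table is (3, 4, 2, 1).

2 SE-corners of the 5-cell Rothe diagram give Ess(w):

[(2, 2, 0), (3, 1, 0)]


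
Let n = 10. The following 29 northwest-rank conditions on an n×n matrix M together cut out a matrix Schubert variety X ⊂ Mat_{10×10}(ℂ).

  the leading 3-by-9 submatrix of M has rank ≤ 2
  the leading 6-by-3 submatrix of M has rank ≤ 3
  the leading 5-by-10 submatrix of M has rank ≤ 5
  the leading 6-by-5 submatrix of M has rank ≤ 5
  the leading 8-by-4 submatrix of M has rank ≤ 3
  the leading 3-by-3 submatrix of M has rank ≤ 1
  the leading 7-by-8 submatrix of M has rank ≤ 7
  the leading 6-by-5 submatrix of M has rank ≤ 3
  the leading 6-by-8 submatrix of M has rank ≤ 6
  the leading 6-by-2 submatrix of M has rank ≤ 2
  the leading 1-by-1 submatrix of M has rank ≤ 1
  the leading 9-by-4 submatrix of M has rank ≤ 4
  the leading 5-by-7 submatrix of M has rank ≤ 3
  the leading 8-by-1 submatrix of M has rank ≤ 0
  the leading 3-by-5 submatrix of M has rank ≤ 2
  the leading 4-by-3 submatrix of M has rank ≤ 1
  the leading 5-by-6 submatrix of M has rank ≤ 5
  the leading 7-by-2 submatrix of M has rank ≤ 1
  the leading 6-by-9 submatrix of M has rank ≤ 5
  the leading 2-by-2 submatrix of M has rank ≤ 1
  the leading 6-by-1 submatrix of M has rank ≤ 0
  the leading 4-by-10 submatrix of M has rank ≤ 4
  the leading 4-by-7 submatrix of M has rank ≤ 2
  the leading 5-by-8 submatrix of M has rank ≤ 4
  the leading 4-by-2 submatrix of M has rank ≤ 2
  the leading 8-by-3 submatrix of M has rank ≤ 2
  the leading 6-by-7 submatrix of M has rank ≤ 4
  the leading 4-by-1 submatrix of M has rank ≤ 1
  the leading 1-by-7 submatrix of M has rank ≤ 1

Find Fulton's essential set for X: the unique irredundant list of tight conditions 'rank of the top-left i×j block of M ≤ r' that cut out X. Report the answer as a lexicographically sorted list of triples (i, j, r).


The tightest implied rank at each (i,j), from the 29 conditions:

  row 1: 0 1 1 1 1 1 1 1 1 1
  row 2: 0 1 1 2 2 2 2 2 2 2
  row 3: 0 1 1 2 2 2 2 2 2 3
  row 4: 0 1 1 2 2 2 2 3 3 4
  row 5: 0 1 2 3 3 3 3 4 4 5
  row 6: 0 1 2 3 3 4 4 5 5 6
  row 7: 0 1 2 3 4 5 5 6 6 7
  row 8: 0 1 2 3 4 5 6 7 7 8
  row 9: 1 2 3 4 5 6 7 8 8 9
  row 10: 1 2 3 4 5 6 7 8 9 10

so w = (2, 4, 10, 8, 3, 6, 5, 7, 1, 9).

|D(w)|=20, |Ess(w)|=5:

[(3, 9, 2), (4, 3, 1), (4, 7, 2), (6, 5, 3), (8, 1, 0)]


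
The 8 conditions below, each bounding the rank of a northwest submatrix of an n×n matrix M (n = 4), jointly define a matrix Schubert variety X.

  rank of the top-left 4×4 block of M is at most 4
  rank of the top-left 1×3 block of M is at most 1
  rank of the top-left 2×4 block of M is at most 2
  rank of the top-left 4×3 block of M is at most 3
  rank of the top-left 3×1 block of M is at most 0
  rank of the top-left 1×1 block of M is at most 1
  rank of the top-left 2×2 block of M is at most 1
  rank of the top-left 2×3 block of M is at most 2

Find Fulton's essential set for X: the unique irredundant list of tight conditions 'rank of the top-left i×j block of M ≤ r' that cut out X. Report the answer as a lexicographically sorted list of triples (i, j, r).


The tightest implied rank at each (i,j), from the 8 conditions:

  i=1: 0, 1, 1, 1
  i=2: 0, 1, 2, 2
  i=3: 0, 1, 2, 3
  i=4: 1, 2, 3, 4

giving w = (2, 3, 4, 1) via Δ²R.

1 SE-corner of the 3-cell Rothe diagram gives Ess(w):

[(3, 1, 0)]


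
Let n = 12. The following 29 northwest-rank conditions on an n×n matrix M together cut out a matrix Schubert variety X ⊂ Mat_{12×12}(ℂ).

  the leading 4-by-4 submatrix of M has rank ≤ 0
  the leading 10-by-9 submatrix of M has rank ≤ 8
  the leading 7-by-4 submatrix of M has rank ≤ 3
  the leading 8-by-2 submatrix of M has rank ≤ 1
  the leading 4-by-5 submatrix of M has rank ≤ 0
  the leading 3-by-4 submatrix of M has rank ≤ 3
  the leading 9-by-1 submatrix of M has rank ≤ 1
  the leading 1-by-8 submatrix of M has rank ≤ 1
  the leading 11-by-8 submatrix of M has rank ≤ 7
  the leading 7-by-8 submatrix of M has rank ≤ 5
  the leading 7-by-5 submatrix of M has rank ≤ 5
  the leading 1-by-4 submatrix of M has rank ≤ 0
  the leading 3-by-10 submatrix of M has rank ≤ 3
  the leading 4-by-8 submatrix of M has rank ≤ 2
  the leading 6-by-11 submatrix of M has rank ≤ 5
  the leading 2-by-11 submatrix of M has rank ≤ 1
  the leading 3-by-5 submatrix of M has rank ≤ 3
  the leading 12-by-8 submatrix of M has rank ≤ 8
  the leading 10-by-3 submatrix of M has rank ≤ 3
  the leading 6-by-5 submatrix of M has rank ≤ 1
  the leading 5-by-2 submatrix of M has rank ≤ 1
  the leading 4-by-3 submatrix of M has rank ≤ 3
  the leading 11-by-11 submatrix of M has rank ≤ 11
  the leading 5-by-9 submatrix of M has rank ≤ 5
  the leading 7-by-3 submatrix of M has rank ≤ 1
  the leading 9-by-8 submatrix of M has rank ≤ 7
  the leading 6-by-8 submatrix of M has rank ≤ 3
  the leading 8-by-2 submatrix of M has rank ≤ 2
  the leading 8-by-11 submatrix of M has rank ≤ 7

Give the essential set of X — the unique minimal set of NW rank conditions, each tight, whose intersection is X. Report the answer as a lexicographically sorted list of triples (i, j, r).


Reconstructing r_w from the 29 given conditions:

  row 1: 0 0 0 0 0 1 1 1 1 1 1 1
  row 2: 0 0 0 0 0 1 1 1 1 1 1 2
  row 3: 0 0 0 0 0 1 2 2 2 2 2 3
  row 4: 0 0 0 0 0 1 2 2 3 3 3 4
  row 5: 1 1 1 1 1 2 3 3 4 4 4 5
  row 6: 1 1 1 1 1 2 3 3 4 5 5 6
  row 7: 1 1 1 2 2 3 4 4 5 6 6 7
  row 8: 1 1 2 3 3 4 5 5 6 7 7 8
  row 9: 1 2 3 4 4 5 6 6 7 8 8 9
  row 10: 1 2 3 4 5 6 7 7 8 9 9 10
  row 11: 1 2 3 4 5 6 7 7 8 9 10 11
  row 12: 1 2 3 4 5 6 7 8 9 10 11 12

reading off 1-entries of Δ²R: w = (6, 12, 7, 9, 1, 10, 4, 3, 2, 5, 11, 8).

Fulton essential set (8 of the 35 Rothe cells):

[(2, 11, 1), (4, 5, 0), (4, 8, 2), (6, 5, 1), (6, 8, 3), (7, 3, 1), (8, 2, 1), (11, 8, 7)]


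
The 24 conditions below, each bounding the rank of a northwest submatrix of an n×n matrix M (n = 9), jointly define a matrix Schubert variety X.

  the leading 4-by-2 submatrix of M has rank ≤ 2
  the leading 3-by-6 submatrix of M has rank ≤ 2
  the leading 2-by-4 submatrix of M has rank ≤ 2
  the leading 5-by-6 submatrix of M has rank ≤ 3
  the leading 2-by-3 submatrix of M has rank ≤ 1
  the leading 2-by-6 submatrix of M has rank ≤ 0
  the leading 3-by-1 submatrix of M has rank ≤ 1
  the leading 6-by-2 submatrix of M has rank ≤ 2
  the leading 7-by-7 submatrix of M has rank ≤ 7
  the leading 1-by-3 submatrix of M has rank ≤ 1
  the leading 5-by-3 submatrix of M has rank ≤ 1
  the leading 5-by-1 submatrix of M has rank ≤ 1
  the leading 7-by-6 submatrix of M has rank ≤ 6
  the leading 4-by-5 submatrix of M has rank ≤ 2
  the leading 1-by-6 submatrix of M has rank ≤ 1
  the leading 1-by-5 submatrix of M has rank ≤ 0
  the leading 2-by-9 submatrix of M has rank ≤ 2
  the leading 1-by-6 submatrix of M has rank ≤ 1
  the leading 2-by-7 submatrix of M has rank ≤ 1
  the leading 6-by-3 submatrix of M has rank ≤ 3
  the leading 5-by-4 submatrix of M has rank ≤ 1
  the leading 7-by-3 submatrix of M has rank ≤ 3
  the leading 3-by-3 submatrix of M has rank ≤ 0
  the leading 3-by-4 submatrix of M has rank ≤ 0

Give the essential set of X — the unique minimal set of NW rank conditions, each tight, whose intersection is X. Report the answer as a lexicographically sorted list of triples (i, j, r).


Rank table r_w(9×9) implied by the 24 constraints:

  0 0 0 0 0 0 1 1 1
  0 0 0 0 0 0 1 2 2
  0 0 0 0 1 1 2 3 3
  1 1 1 1 2 2 3 4 4
  1 1 1 1 2 3 4 5 5
  1 2 2 2 3 4 5 6 6
  1 2 3 3 4 5 6 7 7
  1 2 3 4 5 6 7 8 8
  1 2 3 4 5 6 7 8 9

the unique w with this rank table is (7, 8, 5, 1, 6, 2, 3, 4, 9).

Rothe diagram D(w) (19 cells), 3 SE-corners (essential conditions):

[(2, 6, 0), (3, 4, 0), (5, 4, 1)]


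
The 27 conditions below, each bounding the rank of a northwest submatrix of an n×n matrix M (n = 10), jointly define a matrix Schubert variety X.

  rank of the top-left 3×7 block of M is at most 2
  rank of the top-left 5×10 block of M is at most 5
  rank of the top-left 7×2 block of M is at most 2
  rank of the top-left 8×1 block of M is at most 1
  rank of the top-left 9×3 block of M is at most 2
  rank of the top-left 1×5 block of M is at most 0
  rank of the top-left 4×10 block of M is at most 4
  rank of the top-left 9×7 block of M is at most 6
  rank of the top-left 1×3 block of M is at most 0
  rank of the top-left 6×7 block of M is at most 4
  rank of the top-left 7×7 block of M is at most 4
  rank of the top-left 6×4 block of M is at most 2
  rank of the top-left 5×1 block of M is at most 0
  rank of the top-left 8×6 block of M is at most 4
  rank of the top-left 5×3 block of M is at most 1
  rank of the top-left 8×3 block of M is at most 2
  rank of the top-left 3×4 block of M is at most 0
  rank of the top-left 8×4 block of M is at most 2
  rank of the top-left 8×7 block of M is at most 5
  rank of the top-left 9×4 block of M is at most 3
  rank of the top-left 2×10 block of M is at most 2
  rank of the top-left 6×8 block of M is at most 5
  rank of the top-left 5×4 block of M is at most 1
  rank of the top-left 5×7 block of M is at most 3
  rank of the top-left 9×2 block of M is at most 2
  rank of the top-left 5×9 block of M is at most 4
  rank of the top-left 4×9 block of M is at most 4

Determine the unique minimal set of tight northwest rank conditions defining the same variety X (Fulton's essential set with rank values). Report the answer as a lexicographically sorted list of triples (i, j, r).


Reconstructing r_w from the 27 given conditions:

  0 | 0 | 0 | 0 | 0 | 1 | 1 | 1 | 1 | 1
  0 | 0 | 0 | 0 | 1 | 2 | 2 | 2 | 2 | 2
  0 | 0 | 0 | 0 | 1 | 2 | 2 | 3 | 3 | 3
  0 | 1 | 1 | 1 | 2 | 3 | 3 | 4 | 4 | 4
  0 | 1 | 1 | 1 | 2 | 3 | 3 | 4 | 4 | 5
  1 | 2 | 2 | 2 | 3 | 4 | 4 | 5 | 5 | 6
  1 | 2 | 2 | 2 | 3 | 4 | 4 | 5 | 6 | 7
  1 | 2 | 2 | 2 | 3 | 4 | 5 | 6 | 7 | 8
  1 | 2 | 2 | 3 | 4 | 5 | 6 | 7 | 8 | 9
  1 | 2 | 3 | 4 | 5 | 6 | 7 | 8 | 9 | 10

so w = (6, 5, 8, 2, 10, 1, 9, 7, 4, 3).

Fulton essential set (10 of the 26 Rothe cells):

[(1, 5, 0), (3, 4, 0), (3, 7, 2), (5, 1, 0), (5, 4, 1), (5, 7, 3), (5, 9, 4), (7, 7, 4), (8, 4, 2), (9, 3, 2)]
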